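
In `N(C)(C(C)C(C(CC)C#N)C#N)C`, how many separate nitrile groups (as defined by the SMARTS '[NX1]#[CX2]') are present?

2

[NX1]#[CX2] is the SMARTS for a nitrile: a nitrogen triple-bonded to a two-connected carbon.
The molecule carries 2 separate instances of a nitrile (-C#N) meeting every constraint; each maps to a distinct set of atoms, giving 2 matches.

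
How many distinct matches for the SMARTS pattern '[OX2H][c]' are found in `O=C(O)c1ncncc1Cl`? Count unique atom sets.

[OX2H][c] is the SMARTS for a phenol: a hydroxyl oxygen attached to an aromatic carbon.
No fragment in the molecule satisfies every constraint, giving 0 matches.

0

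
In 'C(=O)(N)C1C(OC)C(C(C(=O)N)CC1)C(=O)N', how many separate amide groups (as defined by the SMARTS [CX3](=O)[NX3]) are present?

[CX3](=O)[NX3] is the SMARTS for an amide: a carbonyl carbon bonded to a trivalent nitrogen.
The molecule carries 3 separate instances of a primary amide (-C(=O)NH2) meeting every constraint; each maps to a distinct set of atoms, giving 3 matches.

3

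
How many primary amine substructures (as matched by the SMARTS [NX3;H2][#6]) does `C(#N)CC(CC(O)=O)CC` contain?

0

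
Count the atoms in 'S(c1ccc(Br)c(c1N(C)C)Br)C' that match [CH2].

0

The query [CH2] means: aliphatic carbon with exactly two hydrogens.
Check the 13 heavy atoms by environment: 2× c (aromatic, H1) → no; 4× c (aromatic, H0) → no; 2× Br (H0) → no; 1× S (H0) → no; 3× C (H3) → no; 1× N (H0) → no.
No environment satisfies the query, so 0 matching atoms.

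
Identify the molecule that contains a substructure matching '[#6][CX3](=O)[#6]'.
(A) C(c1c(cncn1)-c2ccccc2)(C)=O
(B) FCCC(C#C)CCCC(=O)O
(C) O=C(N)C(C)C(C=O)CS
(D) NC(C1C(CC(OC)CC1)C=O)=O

[#6][CX3](=O)[#6] describes a carbonyl carbon (no H) flanked by two carbons (a ketone).
(A) contains an acetyl/ketone group (-C(=O)CH3), which satisfies every atom and bond constraint.
(B) has a carboxylic acid group (-C(=O)OH) but one neighbour of the carbonyl carbon is O, not C.
(C) has a primary amide (-C(=O)NH2) but one neighbour of the carbonyl carbon is N, not C.
(D) has an aldehyde (-CHO) but the carbonyl carbon has H1, so it is not flanked by two carbons.
So the answer is (A).

A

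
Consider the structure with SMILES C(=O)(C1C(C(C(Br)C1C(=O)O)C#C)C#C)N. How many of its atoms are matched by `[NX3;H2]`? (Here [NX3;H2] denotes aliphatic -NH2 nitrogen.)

The query [NX3;H2] means: aliphatic N with 3 total connections, two of them H — an -NH2 nitrogen (amine or amide).
Check the 16 heavy atoms by environment: 5× C (H1, X4) → no; 2× C (H0, X2) → no; 2× C (H1, X2) → no; 1× Br (H0, X1) → no; 2× C (H0, X3) → no; 2× O (H0, X1) → no; 1× O (H1, X2) → no; 1× N (H2, X3) → match.
That gives 1 matching atom.

1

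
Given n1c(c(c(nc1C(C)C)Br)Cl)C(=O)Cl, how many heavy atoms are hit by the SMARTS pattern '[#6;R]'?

4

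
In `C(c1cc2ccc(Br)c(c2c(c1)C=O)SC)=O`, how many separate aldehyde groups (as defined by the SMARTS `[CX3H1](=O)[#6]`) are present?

2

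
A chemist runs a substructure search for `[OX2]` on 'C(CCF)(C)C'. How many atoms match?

The query [OX2] means: aliphatic oxygen with two total connections — ether, hydroxyl, or ester single-bond O.
Check the 6 heavy atoms by environment: 5× C (X4) → no; 1× F (X1) → no.
No environment satisfies the query, so 0 matching atoms.

0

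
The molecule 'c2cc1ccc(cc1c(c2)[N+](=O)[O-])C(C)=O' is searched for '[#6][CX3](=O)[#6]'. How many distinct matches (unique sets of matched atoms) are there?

[#6][CX3](=O)[#6] is the SMARTS for a ketone: a carbonyl carbon (no H) flanked by two carbons.
Exactly one fragment in the molecule meets all constraints, giving 1 match.

1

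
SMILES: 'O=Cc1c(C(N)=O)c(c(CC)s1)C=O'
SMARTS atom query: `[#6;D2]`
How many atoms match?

3

The query [#6;D2] means: any carbon bonded to exactly two heavy atoms.
Check the 14 heavy atoms by environment: 1× s (aromatic, D2) → no; 4× c (aromatic, D3) → no; 3× C (D2) → match; 3× O (D1) → no; 1× C (D1) → no; 1× C (D3) → no; 1× N (D1) → no.
That gives 3 matching atoms.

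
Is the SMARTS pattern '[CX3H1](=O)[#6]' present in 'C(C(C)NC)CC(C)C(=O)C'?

No

The pattern [CX3H1](=O)[#6] describes an sp2 carbon with one H, double-bonded to O and single-bonded to carbon — an aldehyde.
The closest candidate here is an acetyl/ketone group (-C(=O)CH3), but the carbonyl carbon has H0 (two carbon neighbours), not H1. No other fragment satisfies the full query, so there is no match.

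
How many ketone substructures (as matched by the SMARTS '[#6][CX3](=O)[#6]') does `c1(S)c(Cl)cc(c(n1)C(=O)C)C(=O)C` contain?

[#6][CX3](=O)[#6] is the SMARTS for a ketone: a carbonyl carbon (no H) flanked by two carbons.
The molecule carries 2 separate instances of an acetyl/ketone group (-C(=O)CH3) meeting every constraint; each maps to a distinct set of atoms, giving 2 matches.

2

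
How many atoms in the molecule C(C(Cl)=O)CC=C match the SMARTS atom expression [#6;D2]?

3

The query [#6;D2] means: any carbon bonded to exactly two heavy atoms.
Check the 7 heavy atoms by environment: 3× C (D2) → match; 1× C (D1) → no; 1× C (D3) → no; 1× O (D1) → no; 1× Cl (D1) → no.
That gives 3 matching atoms.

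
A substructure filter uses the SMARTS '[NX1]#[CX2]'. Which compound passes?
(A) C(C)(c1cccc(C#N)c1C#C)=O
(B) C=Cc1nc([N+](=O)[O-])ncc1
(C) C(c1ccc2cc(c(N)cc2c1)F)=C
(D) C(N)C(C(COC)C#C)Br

[NX1]#[CX2] describes a nitrogen triple-bonded to a two-connected carbon (a nitrile).
(A) contains a nitrile (-C#N), which satisfies every atom and bond constraint.
(B) has a nitro group (-[N+](=O)[O-]) but there is no C#N triple bond.
(C) has a primary amino group (-NH2) but the nitrogen is NX3 (three connections), not NX1 triple-bonded.
(D) has a primary amino group (-NH2) but the nitrogen is NX3 (three connections), not NX1 triple-bonded.
So the answer is (A).

A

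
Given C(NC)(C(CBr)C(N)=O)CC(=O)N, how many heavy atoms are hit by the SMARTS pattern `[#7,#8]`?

5

The query [#7,#8] means: nitrogen or oxygen (comma = OR).
Check the 13 heavy atoms by environment: 7× C → no; 3× N → match; 2× O → match; 1× Br → no.
Summing the matching environments: 3 + 2 = 5 matching atoms.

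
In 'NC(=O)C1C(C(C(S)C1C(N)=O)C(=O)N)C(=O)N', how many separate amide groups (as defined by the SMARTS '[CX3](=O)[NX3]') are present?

[CX3](=O)[NX3] is the SMARTS for an amide: a carbonyl carbon bonded to a trivalent nitrogen.
The molecule carries 4 separate instances of a primary amide (-C(=O)NH2) meeting every constraint; each maps to a distinct set of atoms, giving 4 matches.

4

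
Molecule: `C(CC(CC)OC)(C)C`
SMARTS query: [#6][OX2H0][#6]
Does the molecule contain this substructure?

Yes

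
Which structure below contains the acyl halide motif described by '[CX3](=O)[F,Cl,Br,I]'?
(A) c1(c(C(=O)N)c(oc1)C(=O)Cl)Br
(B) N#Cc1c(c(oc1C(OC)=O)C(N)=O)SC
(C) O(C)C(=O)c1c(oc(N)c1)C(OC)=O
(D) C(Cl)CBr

A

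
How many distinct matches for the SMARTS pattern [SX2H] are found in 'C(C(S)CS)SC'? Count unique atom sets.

[SX2H] is the SMARTS for a thiol: an aliphatic sulfur with two connections, one being H.
The molecule carries 2 separate instances of a thiol (-SH) meeting every constraint; each maps to a distinct set of atoms, giving 2 matches.

2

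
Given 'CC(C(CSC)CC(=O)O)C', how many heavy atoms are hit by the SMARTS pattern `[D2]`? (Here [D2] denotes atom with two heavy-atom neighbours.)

The query [D2] means: atom with exactly two heavy-atom neighbours.
Check the 11 heavy atoms by environment: 2× C (D2) → match; 3× C (D3) → no; 2× O (D1) → no; 3× C (D1) → no; 1× S (D2) → match.
Summing the matching environments: 2 + 1 = 3 matching atoms.

3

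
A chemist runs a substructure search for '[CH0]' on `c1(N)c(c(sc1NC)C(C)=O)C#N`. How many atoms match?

The query [CH0] means: aliphatic carbon with no attached hydrogen.
Check the 13 heavy atoms by environment: 1× s (aromatic, H0) → no; 4× c (aromatic, H0) → no; 1× N (H1) → no; 2× C (H3) → no; 2× C (H0) → match; 1× N (H0) → no; 1× O (H0) → no; 1× N (H2) → no.
That gives 2 matching atoms.

2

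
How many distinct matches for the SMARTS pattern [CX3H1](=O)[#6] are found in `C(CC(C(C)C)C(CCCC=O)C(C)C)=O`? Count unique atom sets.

[CX3H1](=O)[#6] is the SMARTS for an aldehyde: an sp2 carbon with one H, double-bonded to O and single-bonded to carbon.
The molecule carries 2 separate instances of an aldehyde (-CHO) meeting every constraint; each maps to a distinct set of atoms, giving 2 matches.

2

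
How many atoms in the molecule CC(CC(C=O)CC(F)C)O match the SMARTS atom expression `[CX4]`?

The query [CX4] means: C with X4: aliphatic carbon with exactly 4 total connections (bonds + H).
Check the 11 heavy atoms by environment: 7× C (X4) → match; 1× O (X2) → no; 1× C (X3) → no; 1× O (X1) → no; 1× F (X1) → no.
That gives 7 matching atoms.

7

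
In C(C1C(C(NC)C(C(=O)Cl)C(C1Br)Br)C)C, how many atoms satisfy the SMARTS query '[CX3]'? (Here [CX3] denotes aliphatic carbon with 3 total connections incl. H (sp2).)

The query [CX3] means: C with X3: aliphatic carbon with exactly 3 total connections.
Check the 16 heavy atoms by environment: 10× C (X4) → no; 1× N (X3) → no; 2× Br (X1) → no; 1× C (X3) → match; 1× O (X1) → no; 1× Cl (X1) → no.
That gives 1 matching atom.

1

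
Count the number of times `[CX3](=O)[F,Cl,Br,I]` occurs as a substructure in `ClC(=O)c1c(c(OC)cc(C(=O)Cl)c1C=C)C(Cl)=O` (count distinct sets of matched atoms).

3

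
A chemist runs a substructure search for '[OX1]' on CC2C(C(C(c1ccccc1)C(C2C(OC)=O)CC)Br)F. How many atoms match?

1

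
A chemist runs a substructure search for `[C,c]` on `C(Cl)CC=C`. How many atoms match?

The query [C,c] means: comma = OR; matches aliphatic or aromatic carbon — same as #6.
Check the 5 heavy atoms by environment: 4× C → match; 1× Cl → no.
That gives 4 matching atoms.

4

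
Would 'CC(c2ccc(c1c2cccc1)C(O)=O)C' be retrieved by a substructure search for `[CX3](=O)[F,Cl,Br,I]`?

No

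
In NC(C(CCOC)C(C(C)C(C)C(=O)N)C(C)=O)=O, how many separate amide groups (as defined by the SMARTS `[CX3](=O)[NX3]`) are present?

2

[CX3](=O)[NX3] is the SMARTS for an amide: a carbonyl carbon bonded to a trivalent nitrogen.
The molecule carries 2 separate instances of a primary amide (-C(=O)NH2) meeting every constraint; each maps to a distinct set of atoms, giving 2 matches.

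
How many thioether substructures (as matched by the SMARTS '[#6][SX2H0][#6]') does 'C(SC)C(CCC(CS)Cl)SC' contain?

[#6][SX2H0][#6] is the SMARTS for a thioether: an aliphatic sulfur bridging two carbons with no H on the sulfur.
The molecule carries 2 separate instances of a methylthio ether (-SCH3) meeting every constraint; each maps to a distinct set of atoms, giving 2 matches.

2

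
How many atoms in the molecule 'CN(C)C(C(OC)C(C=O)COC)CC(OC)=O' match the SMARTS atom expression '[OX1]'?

Check the 18 heavy atoms by environment: 10× C (X4) → no; 3× O (X2) → no; 1× N (X3) → no; 2× C (X3) → no; 2× O (X1) → match.
That gives 2 matching atoms.

2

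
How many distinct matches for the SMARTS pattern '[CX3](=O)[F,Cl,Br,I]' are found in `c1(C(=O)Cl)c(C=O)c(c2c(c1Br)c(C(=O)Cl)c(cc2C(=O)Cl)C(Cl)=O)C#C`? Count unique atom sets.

4

[CX3](=O)[F,Cl,Br,I] is the SMARTS for an acyl halide: a carbonyl carbon bonded to a halogen.
The molecule carries 4 separate instances of an acyl chloride (-C(=O)Cl) meeting every constraint; each maps to a distinct set of atoms, giving 4 matches.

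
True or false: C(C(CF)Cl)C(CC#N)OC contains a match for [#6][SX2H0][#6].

The pattern [#6][SX2H0][#6] describes an aliphatic sulfur bridging two carbons with no H on the sulfur — a thioether.
The closest candidate here is a methoxy ether (-OCH3), but the bridging atom is O, not S. No other fragment satisfies the full query, so there is no match.

False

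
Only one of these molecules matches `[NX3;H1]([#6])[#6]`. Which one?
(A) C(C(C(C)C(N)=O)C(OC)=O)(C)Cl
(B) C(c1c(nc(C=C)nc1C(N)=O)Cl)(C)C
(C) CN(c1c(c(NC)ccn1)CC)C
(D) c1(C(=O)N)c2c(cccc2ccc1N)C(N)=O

C

[NX3;H1]([#6])[#6] describes a trivalent nitrogen with one H, bonded to two carbons (a secondary amine).
(A) has a primary amide (-C(=O)NH2) but the -C(=O)NH2 nitrogen has H2, not H1.
(B) has a primary amide (-C(=O)NH2) but the -C(=O)NH2 nitrogen has H2, not H1.
(C) contains an N-methylamino group (-NHCH3), which satisfies every atom and bond constraint.
(D) has a primary amino group (-NH2) but the nitrogen has H2 and only one carbon neighbour.
So the answer is (C).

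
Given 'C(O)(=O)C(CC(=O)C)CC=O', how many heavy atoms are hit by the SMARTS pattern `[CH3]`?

The query [CH3] means: aliphatic carbon with exactly three hydrogens.
Check the 11 heavy atoms by environment: 2× C (H2) → no; 2× C (H1) → no; 2× C (H0) → no; 3× O (H0) → no; 1× O (H1) → no; 1× C (H3) → match.
That gives 1 matching atom.

1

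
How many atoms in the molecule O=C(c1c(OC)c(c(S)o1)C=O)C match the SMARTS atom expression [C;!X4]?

The query [C;!X4] means: aliphatic carbon that does not have four total connections.
Check the 13 heavy atoms by environment: 1× o (aromatic, X2) → no; 4× c (aromatic, X3) → no; 2× C (X3) → match; 2× O (X1) → no; 2× C (X4) → no; 1× S (X2) → no; 1× O (X2) → no.
That gives 2 matching atoms.

2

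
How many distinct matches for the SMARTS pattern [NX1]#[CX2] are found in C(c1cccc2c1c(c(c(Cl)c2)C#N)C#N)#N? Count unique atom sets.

[NX1]#[CX2] is the SMARTS for a nitrile: a nitrogen triple-bonded to a two-connected carbon.
The molecule carries 3 separate instances of a nitrile (-C#N) meeting every constraint; each maps to a distinct set of atoms, giving 3 matches.

3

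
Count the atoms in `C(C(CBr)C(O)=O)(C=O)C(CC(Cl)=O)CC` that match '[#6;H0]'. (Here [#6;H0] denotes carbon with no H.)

2

The query [#6;H0] means: any carbon with no attached hydrogen.
Check the 16 heavy atoms by environment: 3× C (H2) → no; 4× C (H1) → no; 2× C (H0) → match; 3× O (H0) → no; 1× O (H1) → no; 1× Br (H0) → no; 1× Cl (H0) → no; 1× C (H3) → no.
That gives 2 matching atoms.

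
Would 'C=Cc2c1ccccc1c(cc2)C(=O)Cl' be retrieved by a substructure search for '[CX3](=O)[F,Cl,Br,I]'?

Yes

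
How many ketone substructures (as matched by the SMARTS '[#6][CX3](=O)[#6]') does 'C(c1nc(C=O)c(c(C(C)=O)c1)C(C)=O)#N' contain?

2

[#6][CX3](=O)[#6] is the SMARTS for a ketone: a carbonyl carbon (no H) flanked by two carbons.
The molecule carries 2 separate instances of an acetyl/ketone group (-C(=O)CH3) meeting every constraint; each maps to a distinct set of atoms, giving 2 matches.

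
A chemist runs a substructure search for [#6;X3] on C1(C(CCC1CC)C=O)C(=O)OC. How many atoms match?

Check the 13 heavy atoms by environment: 8× C (X4) → no; 2× C (X3) → match; 2× O (X1) → no; 1× O (X2) → no.
That gives 2 matching atoms.

2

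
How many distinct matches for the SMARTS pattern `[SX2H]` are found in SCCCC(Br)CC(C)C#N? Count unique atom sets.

1

[SX2H] is the SMARTS for a thiol: an aliphatic sulfur with two connections, one being H.
Exactly one fragment in the molecule meets all constraints, giving 1 match.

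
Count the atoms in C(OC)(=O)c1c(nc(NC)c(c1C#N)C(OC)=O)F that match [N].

2

The query [N] means: uppercase N matches aliphatic (non-aromatic) nitrogen only.
Check the 19 heavy atoms by environment: 1× n (aromatic) → no; 5× c (aromatic) → no; 6× C → no; 4× O → no; 2× N → match; 1× F → no.
That gives 2 matching atoms.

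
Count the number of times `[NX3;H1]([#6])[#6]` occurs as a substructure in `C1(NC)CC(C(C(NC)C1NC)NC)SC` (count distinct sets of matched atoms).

4

[NX3;H1]([#6])[#6] is the SMARTS for a secondary amine: a trivalent nitrogen with one H, bonded to two carbons.
The molecule carries 4 separate instances of an N-methylamino group (-NHCH3) meeting every constraint; each maps to a distinct set of atoms, giving 4 matches.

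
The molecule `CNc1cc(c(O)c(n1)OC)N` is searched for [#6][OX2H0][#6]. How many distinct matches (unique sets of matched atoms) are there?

[#6][OX2H0][#6] is the SMARTS for an ether: an aliphatic oxygen bridging two carbons with no H on the oxygen.
Exactly one fragment in the molecule meets all constraints, giving 1 match.

1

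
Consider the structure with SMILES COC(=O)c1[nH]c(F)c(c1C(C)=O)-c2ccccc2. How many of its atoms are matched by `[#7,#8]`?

4

The query [#7,#8] means: nitrogen or oxygen (comma = OR).
Check the 19 heavy atoms by environment: 1× n (aromatic) → match; 10× c (aromatic) → no; 4× C → no; 3× O → match; 1× F → no.
Summing the matching environments: 1 + 3 = 4 matching atoms.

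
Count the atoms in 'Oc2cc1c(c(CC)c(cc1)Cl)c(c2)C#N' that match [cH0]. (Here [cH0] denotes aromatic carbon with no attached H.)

Check the 16 heavy atoms by environment: 6× c (aromatic, H0) → match; 4× c (aromatic, H1) → no; 1× Cl (H0) → no; 1× O (H1) → no; 1× C (H2) → no; 1× C (H3) → no; 1× C (H0) → no; 1× N (H0) → no.
That gives 6 matching atoms.

6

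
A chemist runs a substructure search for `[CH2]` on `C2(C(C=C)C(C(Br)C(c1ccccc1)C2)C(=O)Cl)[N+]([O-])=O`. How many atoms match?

2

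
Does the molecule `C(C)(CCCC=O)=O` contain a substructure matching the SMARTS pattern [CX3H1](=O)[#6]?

Yes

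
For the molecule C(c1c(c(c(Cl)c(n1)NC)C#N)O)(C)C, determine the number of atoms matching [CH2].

Check the 15 heavy atoms by environment: 1× n (aromatic, H0) → no; 5× c (aromatic, H0) → no; 1× Cl (H0) → no; 1× O (H1) → no; 1× C (H1) → no; 3× C (H3) → no; 1× C (H0) → no; 1× N (H0) → no; 1× N (H1) → no.
No environment satisfies the query, so 0 matching atoms.

0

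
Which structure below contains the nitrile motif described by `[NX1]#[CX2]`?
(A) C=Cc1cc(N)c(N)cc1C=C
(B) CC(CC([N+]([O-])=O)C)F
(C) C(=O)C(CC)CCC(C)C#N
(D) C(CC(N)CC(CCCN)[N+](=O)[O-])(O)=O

C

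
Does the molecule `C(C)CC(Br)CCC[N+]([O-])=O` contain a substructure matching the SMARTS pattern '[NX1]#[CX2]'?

No

The pattern [NX1]#[CX2] describes a nitrogen triple-bonded to a two-connected carbon — a nitrile.
The closest candidate here is a nitro group (-[N+](=O)[O-]), but there is no C#N triple bond. No other fragment satisfies the full query, so there is no match.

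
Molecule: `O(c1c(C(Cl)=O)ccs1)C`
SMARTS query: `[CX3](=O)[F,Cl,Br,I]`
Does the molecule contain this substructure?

Yes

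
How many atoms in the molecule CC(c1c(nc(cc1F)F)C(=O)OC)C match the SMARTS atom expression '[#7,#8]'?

3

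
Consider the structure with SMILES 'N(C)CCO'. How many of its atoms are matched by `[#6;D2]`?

The query [#6;D2] means: any carbon bonded to exactly two heavy atoms.
Check the 5 heavy atoms by environment: 2× C (D2) → match; 1× N (D2) → no; 1× C (D1) → no; 1× O (D1) → no.
That gives 2 matching atoms.

2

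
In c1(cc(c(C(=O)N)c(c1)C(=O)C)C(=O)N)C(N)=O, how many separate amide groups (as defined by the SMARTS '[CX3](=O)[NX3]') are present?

3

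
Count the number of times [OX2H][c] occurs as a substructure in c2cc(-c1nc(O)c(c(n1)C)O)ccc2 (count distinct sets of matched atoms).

[OX2H][c] is the SMARTS for a phenol: a hydroxyl oxygen attached to an aromatic carbon.
The molecule carries 2 separate instances of a hydroxyl group (-OH) meeting every constraint; each maps to a distinct set of atoms, giving 2 matches.

2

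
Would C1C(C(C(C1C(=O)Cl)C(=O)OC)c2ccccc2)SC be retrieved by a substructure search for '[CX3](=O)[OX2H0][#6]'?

Yes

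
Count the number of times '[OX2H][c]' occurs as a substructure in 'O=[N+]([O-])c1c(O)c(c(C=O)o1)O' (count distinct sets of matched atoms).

2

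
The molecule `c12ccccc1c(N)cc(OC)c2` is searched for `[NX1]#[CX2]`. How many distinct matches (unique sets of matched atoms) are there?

0

[NX1]#[CX2] is the SMARTS for a nitrile: a nitrogen triple-bonded to a two-connected carbon.
The molecule has a primary amino group (-NH2), but the nitrogen is NX3 (three connections), not NX1 triple-bonded; nothing else fits, so there are 0 matches.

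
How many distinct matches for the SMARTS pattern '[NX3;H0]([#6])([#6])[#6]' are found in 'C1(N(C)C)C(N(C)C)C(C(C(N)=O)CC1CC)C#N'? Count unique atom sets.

[NX3;H0]([#6])([#6])[#6] is the SMARTS for a tertiary amine: a trivalent nitrogen with no H, bonded to three carbons.
The molecule carries 2 separate instances of a dimethylamino group (-N(CH3)2) meeting every constraint; each maps to a distinct set of atoms, giving 2 matches.

2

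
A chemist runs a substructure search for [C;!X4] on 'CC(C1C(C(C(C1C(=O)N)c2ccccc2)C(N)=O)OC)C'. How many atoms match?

Check the 22 heavy atoms by environment: 9× C (X4) → no; 2× C (X3) → match; 2× O (X1) → no; 2× N (X3) → no; 6× c (aromatic, X3) → no; 1× O (X2) → no.
That gives 2 matching atoms.

2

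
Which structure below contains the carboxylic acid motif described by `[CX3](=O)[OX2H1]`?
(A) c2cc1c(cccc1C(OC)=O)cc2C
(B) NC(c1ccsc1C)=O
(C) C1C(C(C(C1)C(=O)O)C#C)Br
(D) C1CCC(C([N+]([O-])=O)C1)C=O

[CX3](=O)[OX2H1] describes an sp2 carbon double-bonded to O and single-bonded to an -OH oxygen (a carboxylic acid).
(A) has a methyl-ester group (-C(=O)OCH3) but the singly-bonded O has no H (OX2H0, not OX2H1).
(B) has a primary amide (-C(=O)NH2) but the carbonyl is bonded to N, not to an -OH oxygen.
(C) contains a carboxylic acid group (-C(=O)OH), which satisfies every atom and bond constraint.
(D) has an aldehyde (-CHO) but there is no singly-bonded oxygen on the carbonyl carbon.
So the answer is (C).

C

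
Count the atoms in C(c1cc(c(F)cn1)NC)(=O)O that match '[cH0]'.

The query [cH0] means: aromatic carbon with no attached hydrogen (substituted or ring-fusion).
Check the 12 heavy atoms by environment: 1× n (aromatic, H0) → no; 2× c (aromatic, H1) → no; 3× c (aromatic, H0) → match; 1× N (H1) → no; 1× C (H3) → no; 1× C (H0) → no; 1× O (H0) → no; 1× O (H1) → no; 1× F (H0) → no.
That gives 3 matching atoms.

3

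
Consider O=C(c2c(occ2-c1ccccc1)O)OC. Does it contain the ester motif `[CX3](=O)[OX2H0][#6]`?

Yes

The pattern [CX3](=O)[OX2H0][#6] describes a carbonyl carbon bonded to an oxygen that is itself bonded to carbon (no H on that O) — an ester.
The molecule carries a methyl-ester group (-C(=O)OCH3), whose atoms satisfy every constraint of the query, so the pattern matches.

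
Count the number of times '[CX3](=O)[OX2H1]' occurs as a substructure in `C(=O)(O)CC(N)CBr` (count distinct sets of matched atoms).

1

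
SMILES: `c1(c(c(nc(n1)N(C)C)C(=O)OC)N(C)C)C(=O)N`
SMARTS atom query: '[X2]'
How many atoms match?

3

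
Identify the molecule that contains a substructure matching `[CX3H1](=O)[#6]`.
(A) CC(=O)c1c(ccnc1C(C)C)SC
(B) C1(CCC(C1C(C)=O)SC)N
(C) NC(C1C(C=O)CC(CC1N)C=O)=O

C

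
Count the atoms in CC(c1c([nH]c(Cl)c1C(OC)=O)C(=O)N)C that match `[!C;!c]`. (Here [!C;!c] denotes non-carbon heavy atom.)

6

Check the 16 heavy atoms by environment: 1× n (aromatic) → match; 4× c (aromatic) → no; 6× C → no; 3× O → match; 1× Cl → match; 1× N → match.
Summing the matching environments: 1 + 3 + 1 + 1 = 6 matching atoms.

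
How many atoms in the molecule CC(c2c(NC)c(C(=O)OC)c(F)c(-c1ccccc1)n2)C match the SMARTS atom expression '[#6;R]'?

11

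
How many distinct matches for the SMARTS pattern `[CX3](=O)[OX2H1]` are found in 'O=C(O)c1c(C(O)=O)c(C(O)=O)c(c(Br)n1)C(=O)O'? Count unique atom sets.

[CX3](=O)[OX2H1] is the SMARTS for a carboxylic acid: an sp2 carbon double-bonded to O and single-bonded to an -OH oxygen.
The molecule carries 4 separate instances of a carboxylic acid group (-C(=O)OH) meeting every constraint; each maps to a distinct set of atoms, giving 4 matches.

4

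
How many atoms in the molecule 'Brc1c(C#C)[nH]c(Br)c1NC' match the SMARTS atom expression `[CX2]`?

2

Check the 11 heavy atoms by environment: 1× n (aromatic, X3) → no; 4× c (aromatic, X3) → no; 2× Br (X1) → no; 2× C (X2) → match; 1× N (X3) → no; 1× C (X4) → no.
That gives 2 matching atoms.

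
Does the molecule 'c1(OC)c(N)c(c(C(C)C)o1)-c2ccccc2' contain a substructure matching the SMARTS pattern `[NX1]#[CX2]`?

No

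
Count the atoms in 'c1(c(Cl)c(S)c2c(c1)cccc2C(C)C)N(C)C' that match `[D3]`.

8

The query [D3] means: atom with exactly three heavy-atom neighbours.
Check the 18 heavy atoms by environment: 6× c (aromatic, D3) → match; 4× c (aromatic, D2) → no; 1× Cl (D1) → no; 1× C (D3) → match; 4× C (D1) → no; 1× S (D1) → no; 1× N (D3) → match.
Summing the matching environments: 6 + 1 + 1 = 8 matching atoms.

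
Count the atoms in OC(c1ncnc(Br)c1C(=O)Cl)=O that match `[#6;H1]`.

1

The query [#6;H1] means: any carbon bearing exactly one hydrogen.
Check the 13 heavy atoms by environment: 2× n (aromatic, H0) → no; 1× c (aromatic, H1) → match; 3× c (aromatic, H0) → no; 2× C (H0) → no; 2× O (H0) → no; 1× Cl (H0) → no; 1× O (H1) → no; 1× Br (H0) → no.
That gives 1 matching atom.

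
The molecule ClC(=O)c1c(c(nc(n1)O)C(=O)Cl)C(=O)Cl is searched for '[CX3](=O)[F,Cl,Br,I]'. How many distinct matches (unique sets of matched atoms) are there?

3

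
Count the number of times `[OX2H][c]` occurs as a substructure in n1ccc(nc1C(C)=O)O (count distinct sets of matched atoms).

1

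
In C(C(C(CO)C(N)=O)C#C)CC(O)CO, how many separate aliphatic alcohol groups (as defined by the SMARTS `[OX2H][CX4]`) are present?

[OX2H][CX4] is the SMARTS for an aliphatic alcohol: a hydroxyl oxygen bound to an sp3 (X4) carbon.
The molecule carries 3 separate instances of a hydroxyl group (-OH) meeting every constraint; each maps to a distinct set of atoms, giving 3 matches.

3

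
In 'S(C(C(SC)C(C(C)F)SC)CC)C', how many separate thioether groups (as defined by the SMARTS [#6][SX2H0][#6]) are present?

[#6][SX2H0][#6] is the SMARTS for a thioether: an aliphatic sulfur bridging two carbons with no H on the sulfur.
The molecule carries 3 separate instances of a methylthio ether (-SCH3) meeting every constraint; each maps to a distinct set of atoms, giving 3 matches.

3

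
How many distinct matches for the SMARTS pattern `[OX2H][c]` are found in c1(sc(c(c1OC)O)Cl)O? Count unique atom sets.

2

[OX2H][c] is the SMARTS for a phenol: a hydroxyl oxygen attached to an aromatic carbon.
The molecule carries 2 separate instances of a hydroxyl group (-OH) meeting every constraint; each maps to a distinct set of atoms, giving 2 matches.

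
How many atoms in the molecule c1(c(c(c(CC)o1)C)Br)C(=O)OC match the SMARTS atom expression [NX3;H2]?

0

Check the 13 heavy atoms by environment: 1× o (aromatic, H0, X2) → no; 4× c (aromatic, H0, X3) → no; 3× C (H3, X4) → no; 1× Br (H0, X1) → no; 1× C (H2, X4) → no; 1× C (H0, X3) → no; 1× O (H0, X1) → no; 1× O (H0, X2) → no.
No environment satisfies the query, so 0 matching atoms.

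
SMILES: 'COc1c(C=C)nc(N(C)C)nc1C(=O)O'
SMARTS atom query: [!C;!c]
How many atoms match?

The query [!C;!c] means: neither aliphatic nor aromatic carbon — same as [!#6].
Check the 16 heavy atoms by environment: 2× n (aromatic) → match; 4× c (aromatic) → no; 1× N → match; 6× C → no; 3× O → match.
Summing the matching environments: 2 + 1 + 3 = 6 matching atoms.

6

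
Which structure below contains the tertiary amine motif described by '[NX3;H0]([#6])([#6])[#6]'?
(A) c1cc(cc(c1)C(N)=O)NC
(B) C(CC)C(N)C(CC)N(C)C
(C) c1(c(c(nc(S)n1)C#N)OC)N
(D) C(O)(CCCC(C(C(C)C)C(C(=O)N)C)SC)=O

B

[NX3;H0]([#6])([#6])[#6] describes a trivalent nitrogen with no H, bonded to three carbons (a tertiary amine).
(A) has a primary amide (-C(=O)NH2) but the amide nitrogen has H2 and only one carbon neighbour.
(B) contains a dimethylamino group (-N(CH3)2), which satisfies every atom and bond constraint.
(C) has a primary amino group (-NH2) but the nitrogen has H2, not H0 with three carbons.
(D) has a primary amide (-C(=O)NH2) but the amide nitrogen has H2 and only one carbon neighbour.
So the answer is (B).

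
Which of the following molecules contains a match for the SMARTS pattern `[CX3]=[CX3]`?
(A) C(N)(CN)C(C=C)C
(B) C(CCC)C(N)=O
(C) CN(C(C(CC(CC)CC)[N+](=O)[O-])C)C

[CX3]=[CX3] describes a non-aromatic C=C double bond between two sp2 carbons (an alkene).
(A) contains a vinyl group (-CH=CH2), which satisfies every atom and bond constraint.
(B) has an ethyl group (-CH2CH3) but its C-C bond is a single bond between CX4 carbons, not CX3=CX3.
(C) has an ethyl group (-CH2CH3) but its C-C bond is a single bond between CX4 carbons, not CX3=CX3.
So the answer is (A).

A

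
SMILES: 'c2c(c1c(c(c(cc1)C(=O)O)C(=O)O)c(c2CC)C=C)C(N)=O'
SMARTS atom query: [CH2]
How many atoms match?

2

Check the 23 heavy atoms by environment: 7× c (aromatic, H0) → no; 3× c (aromatic, H1) → no; 3× C (H0) → no; 3× O (H0) → no; 1× N (H2) → no; 2× O (H1) → no; 1× C (H1) → no; 2× C (H2) → match; 1× C (H3) → no.
That gives 2 matching atoms.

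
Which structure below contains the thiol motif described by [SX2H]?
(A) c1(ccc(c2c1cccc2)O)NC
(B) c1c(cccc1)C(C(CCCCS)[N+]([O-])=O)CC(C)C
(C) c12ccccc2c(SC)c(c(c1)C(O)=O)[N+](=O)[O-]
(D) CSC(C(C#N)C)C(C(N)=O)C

B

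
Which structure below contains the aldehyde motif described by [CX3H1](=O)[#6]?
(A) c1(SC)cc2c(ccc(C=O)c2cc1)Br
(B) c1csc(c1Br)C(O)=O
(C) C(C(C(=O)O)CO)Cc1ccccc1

A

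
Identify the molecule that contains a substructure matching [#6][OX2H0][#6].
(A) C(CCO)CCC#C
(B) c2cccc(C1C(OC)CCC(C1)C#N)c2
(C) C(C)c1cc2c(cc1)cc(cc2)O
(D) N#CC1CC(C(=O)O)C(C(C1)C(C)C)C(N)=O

B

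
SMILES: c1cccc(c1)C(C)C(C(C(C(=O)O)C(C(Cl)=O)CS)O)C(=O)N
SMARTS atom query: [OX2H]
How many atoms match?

2

The query [OX2H] means: aliphatic oxygen with two connections, one of which is H — an -OH oxygen.
Check the 24 heavy atoms by environment: 1× C (H3, X4) → no; 5× C (H1, X4) → no; 1× C (H2, X4) → no; 1× c (aromatic, H0, X3) → no; 5× c (aromatic, H1, X3) → no; 2× O (H1, X2) → match; 3× C (H0, X3) → no; 3× O (H0, X1) → no; 1× N (H2, X3) → no; 1× Cl (H0, X1) → no; 1× S (H1, X2) → no.
That gives 2 matching atoms.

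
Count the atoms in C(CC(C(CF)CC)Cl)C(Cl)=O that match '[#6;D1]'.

The query [#6;D1] means: carbon bonded to exactly one heavy atom.
Check the 12 heavy atoms by environment: 4× C (D2) → no; 3× C (D3) → no; 2× Cl (D1) → no; 1× O (D1) → no; 1× F (D1) → no; 1× C (D1) → match.
That gives 1 matching atom.

1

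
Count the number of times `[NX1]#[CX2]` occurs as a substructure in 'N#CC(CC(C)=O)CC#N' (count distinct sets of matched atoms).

2

[NX1]#[CX2] is the SMARTS for a nitrile: a nitrogen triple-bonded to a two-connected carbon.
The molecule carries 2 separate instances of a nitrile (-C#N) meeting every constraint; each maps to a distinct set of atoms, giving 2 matches.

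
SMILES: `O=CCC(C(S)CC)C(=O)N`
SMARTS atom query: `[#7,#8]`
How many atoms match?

The query [#7,#8] means: nitrogen or oxygen (comma = OR).
Check the 11 heavy atoms by environment: 7× C → no; 2× O → match; 1× N → match; 1× S → no.
Summing the matching environments: 2 + 1 = 3 matching atoms.

3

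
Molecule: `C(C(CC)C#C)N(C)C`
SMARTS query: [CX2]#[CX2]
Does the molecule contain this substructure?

The pattern [CX2]#[CX2] describes a carbon-carbon triple bond — an alkyne.
The molecule carries an ethynyl group (-C#CH), whose atoms satisfy every constraint of the query, so the pattern matches.

Yes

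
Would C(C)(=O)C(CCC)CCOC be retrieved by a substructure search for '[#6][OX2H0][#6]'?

Yes

The pattern [#6][OX2H0][#6] describes an aliphatic oxygen bridging two carbons with no H on the oxygen — an ether.
The molecule carries a methoxy ether (-OCH3), whose atoms satisfy every constraint of the query, so the pattern matches.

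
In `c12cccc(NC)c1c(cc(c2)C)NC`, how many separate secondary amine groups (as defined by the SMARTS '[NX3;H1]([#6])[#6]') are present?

[NX3;H1]([#6])[#6] is the SMARTS for a secondary amine: a trivalent nitrogen with one H, bonded to two carbons.
The molecule carries 2 separate instances of an N-methylamino group (-NHCH3) meeting every constraint; each maps to a distinct set of atoms, giving 2 matches.

2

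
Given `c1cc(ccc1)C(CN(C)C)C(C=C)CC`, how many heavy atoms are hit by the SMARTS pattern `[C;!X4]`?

The query [C;!X4] means: aliphatic carbon that does not have four total connections.
Check the 16 heavy atoms by environment: 7× C (X4) → no; 2× C (X3) → match; 1× N (X3) → no; 6× c (aromatic, X3) → no.
That gives 2 matching atoms.

2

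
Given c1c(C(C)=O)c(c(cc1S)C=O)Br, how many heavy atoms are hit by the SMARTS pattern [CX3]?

The query [CX3] means: C with X3: aliphatic carbon with exactly 3 total connections.
Check the 13 heavy atoms by environment: 6× c (aromatic, X3) → no; 2× C (X3) → match; 2× O (X1) → no; 1× C (X4) → no; 1× Br (X1) → no; 1× S (X2) → no.
That gives 2 matching atoms.

2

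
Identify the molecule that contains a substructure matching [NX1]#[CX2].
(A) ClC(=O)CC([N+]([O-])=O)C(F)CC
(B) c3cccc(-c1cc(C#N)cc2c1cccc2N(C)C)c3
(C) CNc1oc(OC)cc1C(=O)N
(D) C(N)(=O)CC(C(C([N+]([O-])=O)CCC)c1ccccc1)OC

B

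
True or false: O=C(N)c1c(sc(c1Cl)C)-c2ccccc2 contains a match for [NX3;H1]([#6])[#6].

The pattern [NX3;H1]([#6])[#6] describes a trivalent nitrogen with one H, bonded to two carbons — a secondary amine.
The closest candidate here is a primary amide (-C(=O)NH2), but the -C(=O)NH2 nitrogen has H2, not H1. No other fragment satisfies the full query, so there is no match.

False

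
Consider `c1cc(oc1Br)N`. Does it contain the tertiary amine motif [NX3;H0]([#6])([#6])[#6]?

The pattern [NX3;H0]([#6])([#6])[#6] describes a trivalent nitrogen with no H, bonded to three carbons — a tertiary amine.
The closest candidate here is a primary amino group (-NH2), but the nitrogen has H2, not H0 with three carbons. No other fragment satisfies the full query, so there is no match.

No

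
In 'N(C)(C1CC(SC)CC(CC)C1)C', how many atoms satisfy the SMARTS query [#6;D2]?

4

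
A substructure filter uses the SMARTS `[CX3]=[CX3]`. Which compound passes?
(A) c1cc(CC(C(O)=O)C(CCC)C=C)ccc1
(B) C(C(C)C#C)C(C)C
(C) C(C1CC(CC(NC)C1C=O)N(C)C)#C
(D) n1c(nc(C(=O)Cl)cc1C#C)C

[CX3]=[CX3] describes a non-aromatic C=C double bond between two sp2 carbons (an alkene).
(A) contains a vinyl group (-CH=CH2), which satisfies every atom and bond constraint.
(B) has an ethynyl group (-C#CH) but the C-C bond is a triple bond, not a double bond.
(C) has an ethynyl group (-C#CH) but the C-C bond is a triple bond, not a double bond.
(D) has an ethynyl group (-C#CH) but the C-C bond is a triple bond, not a double bond.
So the answer is (A).

A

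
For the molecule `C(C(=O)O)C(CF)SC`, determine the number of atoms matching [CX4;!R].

4

Check the 9 heavy atoms by environment: 4× C (X4, acyclic) → match; 1× S (X2, acyclic) → no; 1× C (X3, acyclic) → no; 1× O (X1, acyclic) → no; 1× O (X2, acyclic) → no; 1× F (X1, acyclic) → no.
That gives 4 matching atoms.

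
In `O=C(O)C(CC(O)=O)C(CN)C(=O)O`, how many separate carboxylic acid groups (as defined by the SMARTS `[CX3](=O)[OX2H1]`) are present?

3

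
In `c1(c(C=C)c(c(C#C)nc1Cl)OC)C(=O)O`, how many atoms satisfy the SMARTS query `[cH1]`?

0

The query [cH1] means: aromatic carbon bearing exactly one hydrogen.
Check the 16 heavy atoms by environment: 1× n (aromatic, H0) → no; 5× c (aromatic, H0) → no; 1× Cl (H0) → no; 2× O (H0) → no; 1× C (H3) → no; 2× C (H0) → no; 2× C (H1) → no; 1× C (H2) → no; 1× O (H1) → no.
No environment satisfies the query, so 0 matching atoms.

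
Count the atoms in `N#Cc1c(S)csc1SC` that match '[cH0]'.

Check the 10 heavy atoms by environment: 1× s (aromatic, H0) → no; 1× c (aromatic, H1) → no; 3× c (aromatic, H0) → match; 1× C (H0) → no; 1× N (H0) → no; 1× S (H0) → no; 1× C (H3) → no; 1× S (H1) → no.
That gives 3 matching atoms.

3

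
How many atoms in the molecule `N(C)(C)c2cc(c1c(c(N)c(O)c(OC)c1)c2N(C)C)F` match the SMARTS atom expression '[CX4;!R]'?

5

Check the 21 heavy atoms by environment: 10× c (aromatic, X3, in 6-ring) → no; 1× F (X1, acyclic) → no; 3× N (X3, acyclic) → no; 2× O (X2, acyclic) → no; 5× C (X4, acyclic) → match.
That gives 5 matching atoms.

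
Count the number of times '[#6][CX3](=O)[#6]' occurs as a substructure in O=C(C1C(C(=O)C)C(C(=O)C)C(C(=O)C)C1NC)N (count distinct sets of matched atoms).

3

[#6][CX3](=O)[#6] is the SMARTS for a ketone: a carbonyl carbon (no H) flanked by two carbons.
The molecule carries 3 separate instances of an acetyl/ketone group (-C(=O)CH3) meeting every constraint; each maps to a distinct set of atoms, giving 3 matches.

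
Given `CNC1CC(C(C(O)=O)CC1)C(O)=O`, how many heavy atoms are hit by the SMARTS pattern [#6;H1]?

The query [#6;H1] means: any carbon bearing exactly one hydrogen.
Check the 14 heavy atoms by environment: 3× C (H2) → no; 3× C (H1) → match; 1× N (H1) → no; 1× C (H3) → no; 2× C (H0) → no; 2× O (H0) → no; 2× O (H1) → no.
That gives 3 matching atoms.

3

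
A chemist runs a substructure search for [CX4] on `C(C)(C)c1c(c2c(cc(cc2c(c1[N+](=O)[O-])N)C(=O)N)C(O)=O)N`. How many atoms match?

The query [CX4] means: C with X4: aliphatic carbon with exactly 4 total connections (bonds + H).
Check the 24 heavy atoms by environment: 10× c (aromatic, X3) → no; 2× C (X3) → no; 3× O (X1) → no; 3× N (X3) → no; 1× N (charge +1, X3) → no; 1× O (charge -1, X1) → no; 1× O (X2) → no; 3× C (X4) → match.
That gives 3 matching atoms.

3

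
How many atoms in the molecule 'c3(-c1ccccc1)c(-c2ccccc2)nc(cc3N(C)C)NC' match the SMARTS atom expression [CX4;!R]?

The query [CX4;!R] means: aliphatic carbon with four total connections, not in a ring.
Check the 23 heavy atoms by environment: 1× n (aromatic, X2, in 6-ring) → no; 17× c (aromatic, X3, in 6-ring) → no; 2× N (X3, acyclic) → no; 3× C (X4, acyclic) → match.
That gives 3 matching atoms.

3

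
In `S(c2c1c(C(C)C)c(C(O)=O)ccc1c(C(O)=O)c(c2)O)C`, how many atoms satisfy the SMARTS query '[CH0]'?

2

Check the 22 heavy atoms by environment: 7× c (aromatic, H0) → no; 3× c (aromatic, H1) → no; 3× O (H1) → no; 2× C (H0) → match; 2× O (H0) → no; 1× C (H1) → no; 3× C (H3) → no; 1× S (H0) → no.
That gives 2 matching atoms.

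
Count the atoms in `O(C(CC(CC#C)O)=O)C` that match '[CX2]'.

2

Check the 10 heavy atoms by environment: 4× C (X4) → no; 2× C (X2) → match; 2× O (X2) → no; 1× C (X3) → no; 1× O (X1) → no.
That gives 2 matching atoms.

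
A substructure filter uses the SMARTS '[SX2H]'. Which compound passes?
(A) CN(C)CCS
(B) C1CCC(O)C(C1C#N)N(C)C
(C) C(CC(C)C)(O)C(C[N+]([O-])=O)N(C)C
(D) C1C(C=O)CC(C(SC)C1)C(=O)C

[SX2H] describes an aliphatic sulfur with two connections, one being H (a thiol).
(A) contains a thiol (-SH), which satisfies every atom and bond constraint.
(B) has a hydroxyl group (-OH) but it is an -OH, not an -SH.
(C) has a hydroxyl group (-OH) but it is an -OH, not an -SH.
(D) has a methylthio ether (-SCH3) but the sulfur has H0 (bonded to two carbons), not H1.
So the answer is (A).

A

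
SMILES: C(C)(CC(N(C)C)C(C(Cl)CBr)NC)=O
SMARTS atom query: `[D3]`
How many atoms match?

5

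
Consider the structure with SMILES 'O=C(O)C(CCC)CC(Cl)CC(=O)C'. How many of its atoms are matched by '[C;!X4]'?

The query [C;!X4] means: aliphatic carbon that does not have four total connections.
Check the 14 heavy atoms by environment: 8× C (X4) → no; 2× C (X3) → match; 2× O (X1) → no; 1× O (X2) → no; 1× Cl (X1) → no.
That gives 2 matching atoms.

2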